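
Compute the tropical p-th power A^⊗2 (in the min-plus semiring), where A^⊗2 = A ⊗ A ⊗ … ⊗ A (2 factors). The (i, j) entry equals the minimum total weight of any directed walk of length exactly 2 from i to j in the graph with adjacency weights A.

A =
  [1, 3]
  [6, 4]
A^⊗2 =
  [2, 4]
  [7, 8]

Each entry (A^⊗2)_ij equals the minimum over all length-2 walks i = v_0 → v_1 → … → v_2 = j of Σ_t A[v_t][v_{t+1}]. For example, for (i, j) = (0, 1) we minimise over 2 possible intermediate vertex sequences; the minimum is 4, attained along the walk 0 → 0 → 1.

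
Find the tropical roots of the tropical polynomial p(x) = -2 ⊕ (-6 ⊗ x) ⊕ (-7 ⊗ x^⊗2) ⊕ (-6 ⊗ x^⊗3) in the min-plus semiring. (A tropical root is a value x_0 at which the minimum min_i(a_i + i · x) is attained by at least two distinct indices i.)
Roots: {-1, 1, 4}

Each tropical root is a break point of the lower envelope of the lines y = a_i + i · x (there are 4 lines, with slopes 0, 1, ..., 3). Only the lines that attain the minimum somewhere contribute to roots; other lines are dominated. Here the surviving (envelope) indices are i = 3, i = 2, i = 1, i = 0.
Intersections between consecutive envelope lines give the roots: for adjacent envelope indices i < j the intersection is x = (a_i − a_j) / (j − i). Reading off the sorted break points: {-1, 1, 4}.
Verification: at each break x_0, at least two indices attain the minimum of min_i(a_i + i · x_0).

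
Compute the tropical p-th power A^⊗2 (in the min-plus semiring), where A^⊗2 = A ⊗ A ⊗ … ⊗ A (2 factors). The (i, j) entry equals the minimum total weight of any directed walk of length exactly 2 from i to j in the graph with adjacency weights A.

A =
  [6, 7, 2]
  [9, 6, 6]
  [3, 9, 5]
A^⊗2 =
  [5, 11, 7]
  [9, 12, 11]
  [8, 10, 5]

Each entry (A^⊗2)_ij equals the minimum over all length-2 walks i = v_0 → v_1 → … → v_2 = j of Σ_t A[v_t][v_{t+1}]. For example, for (i, j) = (0, 2) we minimise over 3 possible intermediate vertex sequences; the minimum is 7, attained along the walk 0 → 2 → 2.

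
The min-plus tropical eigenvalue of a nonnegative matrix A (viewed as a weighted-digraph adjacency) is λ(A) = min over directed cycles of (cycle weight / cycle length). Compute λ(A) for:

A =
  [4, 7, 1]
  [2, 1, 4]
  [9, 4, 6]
λ(A) = 1

Enumerate directed cycles and compute their means (weight / length). Sample:
  cycle 0 → 0: weight = 4, length = 1, mean = 4/1 ≈ 4.000
  cycle 1 → 1: weight = 1, length = 1, mean = 1/1 ≈ 1.000
  cycle 2 → 2: weight = 6, length = 1, mean = 6/1 ≈ 6.000
  cycle 0 → 1 → 0: weight = 9, length = 2, mean = 9/2 ≈ 4.500
  cycle 0 → 2 → 0: weight = 10, length = 2, mean = 10/2 ≈ 5.000
  cycle 1 → 0 → 1: weight = 9, length = 2, mean = 9/2 ≈ 4.500
Minimum mean = 1.000, attained e.g. along the cycle 1 → 1 with weight 1 and length 1. So λ(A) = 1/1 = 1.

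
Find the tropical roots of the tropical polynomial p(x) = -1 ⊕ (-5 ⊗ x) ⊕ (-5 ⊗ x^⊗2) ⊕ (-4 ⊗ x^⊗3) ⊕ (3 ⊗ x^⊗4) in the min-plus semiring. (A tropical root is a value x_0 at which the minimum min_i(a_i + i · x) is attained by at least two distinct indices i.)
Roots: {-7, -1, 0, 4}

Each tropical root is a break point of the lower envelope of the lines y = a_i + i · x (there are 5 lines, with slopes 0, 1, ..., 4). Only the lines that attain the minimum somewhere contribute to roots; other lines are dominated. Here the surviving (envelope) indices are i = 4, i = 3, i = 2, i = 1, i = 0.
Intersections between consecutive envelope lines give the roots: for adjacent envelope indices i < j the intersection is x = (a_i − a_j) / (j − i). Reading off the sorted break points: {-7, -1, 0, 4}.
Verification: at each break x_0, at least two indices attain the minimum of min_i(a_i + i · x_0).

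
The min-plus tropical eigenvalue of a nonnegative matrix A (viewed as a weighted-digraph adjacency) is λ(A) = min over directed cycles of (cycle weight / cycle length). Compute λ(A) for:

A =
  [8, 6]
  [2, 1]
λ(A) = 1

Enumerate directed cycles and compute their means (weight / length). Sample:
  cycle 0 → 0: weight = 8, length = 1, mean = 8/1 ≈ 8.000
  cycle 1 → 1: weight = 1, length = 1, mean = 1/1 ≈ 1.000
  cycle 0 → 1 → 0: weight = 8, length = 2, mean = 8/2 ≈ 4.000
  cycle 1 → 0 → 1: weight = 8, length = 2, mean = 8/2 ≈ 4.000
Minimum mean = 1.000, attained e.g. along the cycle 1 → 1 with weight 1 and length 1. So λ(A) = 1/1 = 1.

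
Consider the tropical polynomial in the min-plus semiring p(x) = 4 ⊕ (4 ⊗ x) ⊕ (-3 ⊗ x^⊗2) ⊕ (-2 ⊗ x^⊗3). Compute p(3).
p(3) = 3

A tropical monomial a ⊗ x^⊗i evaluates to a + i · x. Evaluating each term at x = 3:
  Term 0 contributes 4 + 0 · 3 = 4
  Term 1 contributes 4 + 1 · 3 = 7
  Term 2 contributes -3 + 2 · 3 = 3
  Term 3 contributes -2 + 3 · 3 = 7
p(3) = ⊕ of these = min[4, 7, 3, 7] = 3.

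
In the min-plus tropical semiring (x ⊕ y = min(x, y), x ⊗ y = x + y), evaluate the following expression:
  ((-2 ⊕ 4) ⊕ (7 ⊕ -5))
((-2 ⊕ 4) ⊕ (7 ⊕ -5)) = -5

Expand innermost to outermost. Recall ⊕ takes the minimum of its arguments and ⊗ takes their sum. Working out the expression ((-2 ⊕ 4) ⊕ (7 ⊕ -5)) gives -5.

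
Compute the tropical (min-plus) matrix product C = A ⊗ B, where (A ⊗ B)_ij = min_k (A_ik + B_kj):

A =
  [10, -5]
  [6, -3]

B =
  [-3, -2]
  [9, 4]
A ⊗ B =
  [4, -1]
  [3, 1]

Apply the min-plus product entry-by-entry:
  C[0][0] = min over k of (A[0][0] + B[0][0] = 10 + -3 = 7, A[0][1] + B[1][0] = -5 + 9 = 4) = 4 (attained at k = 1)
  C[0][1] = min over k of (A[0][0] + B[0][1] = 10 + -2 = 8, A[0][1] + B[1][1] = -5 + 4 = -1) = -1 (attained at k = 1)
  C[1][0] = min over k of (A[1][0] + B[0][0] = 6 + -3 = 3, A[1][1] + B[1][0] = -3 + 9 = 6) = 3 (attained at k = 0)
  C[1][1] = min over k of (A[1][0] + B[0][1] = 6 + -2 = 4, A[1][1] + B[1][1] = -3 + 4 = 1) = 1 (attained at k = 1)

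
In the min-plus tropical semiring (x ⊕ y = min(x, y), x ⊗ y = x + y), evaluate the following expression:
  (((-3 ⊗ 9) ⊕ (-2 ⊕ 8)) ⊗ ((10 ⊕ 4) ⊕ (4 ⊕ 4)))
(((-3 ⊗ 9) ⊕ (-2 ⊕ 8)) ⊗ ((10 ⊕ 4) ⊕ (4 ⊕ 4))) = 2

Expand innermost to outermost. Recall ⊕ takes the minimum of its arguments and ⊗ takes their sum. Working out the expression (((-3 ⊗ 9) ⊕ (-2 ⊕ 8)) ⊗ ((10 ⊕ 4) ⊕ (4 ⊕ 4))) gives 2.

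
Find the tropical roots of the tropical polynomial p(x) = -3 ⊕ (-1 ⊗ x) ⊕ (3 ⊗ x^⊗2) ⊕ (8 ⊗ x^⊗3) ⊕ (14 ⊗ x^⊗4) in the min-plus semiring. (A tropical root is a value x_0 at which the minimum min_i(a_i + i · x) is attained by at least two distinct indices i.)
Roots: {-6, -5, -4, -2}

Each tropical root is a break point of the lower envelope of the lines y = a_i + i · x (there are 5 lines, with slopes 0, 1, ..., 4). Only the lines that attain the minimum somewhere contribute to roots; other lines are dominated. Here the surviving (envelope) indices are i = 4, i = 3, i = 2, i = 1, i = 0.
Intersections between consecutive envelope lines give the roots: for adjacent envelope indices i < j the intersection is x = (a_i − a_j) / (j − i). Reading off the sorted break points: {-6, -5, -4, -2}.
Verification: at each break x_0, at least two indices attain the minimum of min_i(a_i + i · x_0).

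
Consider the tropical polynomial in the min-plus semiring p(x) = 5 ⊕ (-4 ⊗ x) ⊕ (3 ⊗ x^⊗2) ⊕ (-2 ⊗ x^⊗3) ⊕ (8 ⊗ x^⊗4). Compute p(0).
p(0) = -4

A tropical monomial a ⊗ x^⊗i evaluates to a + i · x. Evaluating each term at x = 0:
  Term 0 contributes 5 + 0 · 0 = 5
  Term 1 contributes -4 + 1 · 0 = -4
  Term 2 contributes 3 + 2 · 0 = 3
  Term 3 contributes -2 + 3 · 0 = -2
  Term 4 contributes 8 + 4 · 0 = 8
p(0) = ⊕ of these = min[5, -4, 3, -2, 8] = -4.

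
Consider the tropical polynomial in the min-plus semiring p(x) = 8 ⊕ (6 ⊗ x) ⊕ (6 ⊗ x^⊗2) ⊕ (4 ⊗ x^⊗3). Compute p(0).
p(0) = 4

A tropical monomial a ⊗ x^⊗i evaluates to a + i · x. Evaluating each term at x = 0:
  Term 0 contributes 8 + 0 · 0 = 8
  Term 1 contributes 6 + 1 · 0 = 6
  Term 2 contributes 6 + 2 · 0 = 6
  Term 3 contributes 4 + 3 · 0 = 4
p(0) = ⊕ of these = min[8, 6, 6, 4] = 4.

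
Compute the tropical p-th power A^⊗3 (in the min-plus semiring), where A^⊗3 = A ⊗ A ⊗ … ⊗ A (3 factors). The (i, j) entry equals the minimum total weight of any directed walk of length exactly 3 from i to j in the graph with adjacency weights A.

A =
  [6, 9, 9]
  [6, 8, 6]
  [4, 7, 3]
A^⊗3 =
  [16, 19, 15]
  [13, 16, 12]
  [10, 13, 9]

Each entry (A^⊗3)_ij equals the minimum over all length-3 walks i = v_0 → v_1 → … → v_3 = j of Σ_t A[v_t][v_{t+1}]. For example, for (i, j) = (0, 2) we minimise over 9 possible intermediate vertex sequences; the minimum is 15, attained along the walk 0 → 2 → 2 → 2.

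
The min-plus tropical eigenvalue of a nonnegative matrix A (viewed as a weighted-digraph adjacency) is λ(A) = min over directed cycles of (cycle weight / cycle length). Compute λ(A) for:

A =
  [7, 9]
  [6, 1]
λ(A) = 1

Enumerate directed cycles and compute their means (weight / length). Sample:
  cycle 0 → 0: weight = 7, length = 1, mean = 7/1 ≈ 7.000
  cycle 1 → 1: weight = 1, length = 1, mean = 1/1 ≈ 1.000
  cycle 0 → 1 → 0: weight = 15, length = 2, mean = 15/2 ≈ 7.500
  cycle 1 → 0 → 1: weight = 15, length = 2, mean = 15/2 ≈ 7.500
Minimum mean = 1.000, attained e.g. along the cycle 1 → 1 with weight 1 and length 1. So λ(A) = 1/1 = 1.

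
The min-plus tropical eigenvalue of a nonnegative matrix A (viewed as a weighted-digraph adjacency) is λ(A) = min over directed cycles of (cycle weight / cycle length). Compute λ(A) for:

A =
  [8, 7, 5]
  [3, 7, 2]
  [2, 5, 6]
λ(A) = 7/2

Enumerate directed cycles and compute their means (weight / length). Sample:
  cycle 0 → 0: weight = 8, length = 1, mean = 8/1 ≈ 8.000
  cycle 1 → 1: weight = 7, length = 1, mean = 7/1 ≈ 7.000
  cycle 2 → 2: weight = 6, length = 1, mean = 6/1 ≈ 6.000
  cycle 0 → 1 → 0: weight = 10, length = 2, mean = 10/2 ≈ 5.000
  cycle 0 → 2 → 0: weight = 7, length = 2, mean = 7/2 ≈ 3.500
  cycle 1 → 0 → 1: weight = 10, length = 2, mean = 10/2 ≈ 5.000
Minimum mean = 3.500, attained e.g. along the cycle 0 → 2 → 0 with weight 7 and length 2. So λ(A) = 7/2 = 7/2.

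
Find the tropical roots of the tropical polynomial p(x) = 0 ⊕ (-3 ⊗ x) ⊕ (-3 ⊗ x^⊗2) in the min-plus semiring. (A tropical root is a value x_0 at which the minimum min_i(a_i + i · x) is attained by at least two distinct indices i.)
Roots: {0, 3}

Each tropical root is a break point of the lower envelope of the lines y = a_i + i · x (there are 3 lines, with slopes 0, 1, ..., 2). Only the lines that attain the minimum somewhere contribute to roots; other lines are dominated. Here the surviving (envelope) indices are i = 2, i = 1, i = 0.
Intersections between consecutive envelope lines give the roots: for adjacent envelope indices i < j the intersection is x = (a_i − a_j) / (j − i). Reading off the sorted break points: {0, 3}.
Verification: at each break x_0, at least two indices attain the minimum of min_i(a_i + i · x_0).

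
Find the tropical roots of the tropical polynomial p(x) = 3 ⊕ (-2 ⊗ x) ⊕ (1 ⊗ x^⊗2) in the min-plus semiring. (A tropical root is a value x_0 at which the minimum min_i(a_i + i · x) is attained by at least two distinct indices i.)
Roots: {-3, 5}

Each tropical root is a break point of the lower envelope of the lines y = a_i + i · x (there are 3 lines, with slopes 0, 1, ..., 2). Only the lines that attain the minimum somewhere contribute to roots; other lines are dominated. Here the surviving (envelope) indices are i = 2, i = 1, i = 0.
Intersections between consecutive envelope lines give the roots: for adjacent envelope indices i < j the intersection is x = (a_i − a_j) / (j − i). Reading off the sorted break points: {-3, 5}.
Verification: at each break x_0, at least two indices attain the minimum of min_i(a_i + i · x_0).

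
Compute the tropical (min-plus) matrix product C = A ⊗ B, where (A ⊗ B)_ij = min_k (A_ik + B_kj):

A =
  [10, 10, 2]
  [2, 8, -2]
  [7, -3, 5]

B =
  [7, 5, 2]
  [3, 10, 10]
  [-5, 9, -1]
A ⊗ B =
  [-3, 11, 1]
  [-7, 7, -3]
  [0, 7, 4]

Apply the min-plus product entry-by-entry:
  C[0][0] = min over k of (A[0][0] + B[0][0] = 10 + 7 = 17, A[0][1] + B[1][0] = 10 + 3 = 13, A[0][2] + B[2][0] = 2 + -5 = -3) = -3 (attained at k = 2)
  C[0][1] = min over k of (A[0][0] + B[0][1] = 10 + 5 = 15, A[0][1] + B[1][1] = 10 + 10 = 20, A[0][2] + B[2][1] = 2 + 9 = 11) = 11 (attained at k = 2)
  C[0][2] = min over k of (A[0][0] + B[0][2] = 10 + 2 = 12, A[0][1] + B[1][2] = 10 + 10 = 20, A[0][2] + B[2][2] = 2 + -1 = 1) = 1 (attained at k = 2)
  C[1][0] = min over k of (A[1][0] + B[0][0] = 2 + 7 = 9, A[1][1] + B[1][0] = 8 + 3 = 11, A[1][2] + B[2][0] = -2 + -5 = -7) = -7 (attained at k = 2)
  C[1][1] = min over k of (A[1][0] + B[0][1] = 2 + 5 = 7, A[1][1] + B[1][1] = 8 + 10 = 18, A[1][2] + B[2][1] = -2 + 9 = 7) = 7 (attained at k = 0)
  C[1][2] = min over k of (A[1][0] + B[0][2] = 2 + 2 = 4, A[1][1] + B[1][2] = 8 + 10 = 18, A[1][2] + B[2][2] = -2 + -1 = -3) = -3 (attained at k = 2)
  C[2][0] = min over k of (A[2][0] + B[0][0] = 7 + 7 = 14, A[2][1] + B[1][0] = -3 + 3 = 0, A[2][2] + B[2][0] = 5 + -5 = 0) = 0 (attained at k = 1)
  C[2][1] = min over k of (A[2][0] + B[0][1] = 7 + 5 = 12, A[2][1] + B[1][1] = -3 + 10 = 7, A[2][2] + B[2][1] = 5 + 9 = 14) = 7 (attained at k = 1)
  C[2][2] = min over k of (A[2][0] + B[0][2] = 7 + 2 = 9, A[2][1] + B[1][2] = -3 + 10 = 7, A[2][2] + B[2][2] = 5 + -1 = 4) = 4 (attained at k = 2)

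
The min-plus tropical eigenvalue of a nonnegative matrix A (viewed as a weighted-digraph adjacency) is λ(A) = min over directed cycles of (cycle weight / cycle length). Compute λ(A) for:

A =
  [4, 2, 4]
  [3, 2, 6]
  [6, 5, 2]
λ(A) = 2

Enumerate directed cycles and compute their means (weight / length). Sample:
  cycle 0 → 0: weight = 4, length = 1, mean = 4/1 ≈ 4.000
  cycle 1 → 1: weight = 2, length = 1, mean = 2/1 ≈ 2.000
  cycle 2 → 2: weight = 2, length = 1, mean = 2/1 ≈ 2.000
  cycle 0 → 1 → 0: weight = 5, length = 2, mean = 5/2 ≈ 2.500
  cycle 0 → 2 → 0: weight = 10, length = 2, mean = 10/2 ≈ 5.000
  cycle 1 → 0 → 1: weight = 5, length = 2, mean = 5/2 ≈ 2.500
Minimum mean = 2.000, attained e.g. along the cycle 1 → 1 with weight 2 and length 1. So λ(A) = 2/1 = 2.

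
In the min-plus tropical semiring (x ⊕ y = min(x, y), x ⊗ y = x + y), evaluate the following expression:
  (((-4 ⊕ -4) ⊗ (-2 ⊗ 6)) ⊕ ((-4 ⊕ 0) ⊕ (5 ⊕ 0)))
(((-4 ⊕ -4) ⊗ (-2 ⊗ 6)) ⊕ ((-4 ⊕ 0) ⊕ (5 ⊕ 0))) = -4

Expand innermost to outermost. Recall ⊕ takes the minimum of its arguments and ⊗ takes their sum. Working out the expression (((-4 ⊕ -4) ⊗ (-2 ⊗ 6)) ⊕ ((-4 ⊕ 0) ⊕ (5 ⊕ 0))) gives -4.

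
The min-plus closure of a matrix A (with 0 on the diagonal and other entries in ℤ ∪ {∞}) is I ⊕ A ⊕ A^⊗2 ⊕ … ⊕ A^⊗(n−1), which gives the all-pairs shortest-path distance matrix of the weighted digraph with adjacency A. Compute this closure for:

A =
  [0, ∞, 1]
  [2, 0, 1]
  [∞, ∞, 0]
Closure =
  [0, ∞, 1]
  [2, 0, 1]
  [∞, ∞, 0]

This is the Floyd-Warshall all-pairs shortest-path computation. For each intermediate vertex k = 0, 1, …, 2, update dist[i][j] ← min(dist[i][j], dist[i][k] + dist[k][j]). The final matrix gives, for each (i, j), the minimum total weight of any directed path from i to j (possibly empty when i = j).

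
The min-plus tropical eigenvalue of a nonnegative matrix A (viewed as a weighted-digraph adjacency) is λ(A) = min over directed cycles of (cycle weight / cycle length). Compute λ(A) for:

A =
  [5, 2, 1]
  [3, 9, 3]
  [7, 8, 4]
λ(A) = 5/2

Enumerate directed cycles and compute their means (weight / length). Sample:
  cycle 0 → 0: weight = 5, length = 1, mean = 5/1 ≈ 5.000
  cycle 1 → 1: weight = 9, length = 1, mean = 9/1 ≈ 9.000
  cycle 2 → 2: weight = 4, length = 1, mean = 4/1 ≈ 4.000
  cycle 0 → 1 → 0: weight = 5, length = 2, mean = 5/2 ≈ 2.500
  cycle 0 → 2 → 0: weight = 8, length = 2, mean = 8/2 ≈ 4.000
  cycle 1 → 0 → 1: weight = 5, length = 2, mean = 5/2 ≈ 2.500
Minimum mean = 2.500, attained e.g. along the cycle 0 → 1 → 0 with weight 5 and length 2. So λ(A) = 5/2 = 5/2.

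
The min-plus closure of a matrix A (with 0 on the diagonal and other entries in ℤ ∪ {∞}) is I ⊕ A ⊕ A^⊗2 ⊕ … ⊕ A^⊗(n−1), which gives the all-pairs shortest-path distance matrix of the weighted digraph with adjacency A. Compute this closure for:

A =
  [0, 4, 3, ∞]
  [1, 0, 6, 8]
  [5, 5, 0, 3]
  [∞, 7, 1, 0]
Closure =
  [0, 4, 3, 6]
  [1, 0, 4, 7]
  [5, 5, 0, 3]
  [6, 6, 1, 0]

This is the Floyd-Warshall all-pairs shortest-path computation. For each intermediate vertex k = 0, 1, …, 3, update dist[i][j] ← min(dist[i][j], dist[i][k] + dist[k][j]). The final matrix gives, for each (i, j), the minimum total weight of any directed path from i to j (possibly empty when i = j).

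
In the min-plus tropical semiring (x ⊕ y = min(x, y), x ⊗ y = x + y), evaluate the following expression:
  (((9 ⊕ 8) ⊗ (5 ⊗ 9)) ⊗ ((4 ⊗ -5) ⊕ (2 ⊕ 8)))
(((9 ⊕ 8) ⊗ (5 ⊗ 9)) ⊗ ((4 ⊗ -5) ⊕ (2 ⊕ 8))) = 21

Expand innermost to outermost. Recall ⊕ takes the minimum of its arguments and ⊗ takes their sum. Working out the expression (((9 ⊕ 8) ⊗ (5 ⊗ 9)) ⊗ ((4 ⊗ -5) ⊕ (2 ⊕ 8))) gives 21.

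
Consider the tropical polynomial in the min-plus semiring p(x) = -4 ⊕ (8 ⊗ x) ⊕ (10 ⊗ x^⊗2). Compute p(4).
p(4) = -4

A tropical monomial a ⊗ x^⊗i evaluates to a + i · x. Evaluating each term at x = 4:
  Term 0 contributes -4 + 0 · 4 = -4
  Term 1 contributes 8 + 1 · 4 = 12
  Term 2 contributes 10 + 2 · 4 = 18
p(4) = ⊕ of these = min[-4, 12, 18] = -4.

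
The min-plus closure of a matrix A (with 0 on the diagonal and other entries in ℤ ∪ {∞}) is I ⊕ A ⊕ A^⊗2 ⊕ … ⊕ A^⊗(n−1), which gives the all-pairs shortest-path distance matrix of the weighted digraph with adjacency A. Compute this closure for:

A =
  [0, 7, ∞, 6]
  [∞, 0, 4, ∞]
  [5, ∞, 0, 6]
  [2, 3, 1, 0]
Closure =
  [0, 7, 7, 6]
  [9, 0, 4, 10]
  [5, 9, 0, 6]
  [2, 3, 1, 0]

This is the Floyd-Warshall all-pairs shortest-path computation. For each intermediate vertex k = 0, 1, …, 3, update dist[i][j] ← min(dist[i][j], dist[i][k] + dist[k][j]). The final matrix gives, for each (i, j), the minimum total weight of any directed path from i to j (possibly empty when i = j).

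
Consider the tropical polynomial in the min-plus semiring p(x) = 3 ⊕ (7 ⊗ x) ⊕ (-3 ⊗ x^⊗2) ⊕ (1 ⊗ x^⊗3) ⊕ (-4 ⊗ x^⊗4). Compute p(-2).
p(-2) = -12

A tropical monomial a ⊗ x^⊗i evaluates to a + i · x. Evaluating each term at x = -2:
  Term 0 contributes 3 + 0 · -2 = 3
  Term 1 contributes 7 + 1 · -2 = 5
  Term 2 contributes -3 + 2 · -2 = -7
  Term 3 contributes 1 + 3 · -2 = -5
  Term 4 contributes -4 + 4 · -2 = -12
p(-2) = ⊕ of these = min[3, 5, -7, -5, -12] = -12.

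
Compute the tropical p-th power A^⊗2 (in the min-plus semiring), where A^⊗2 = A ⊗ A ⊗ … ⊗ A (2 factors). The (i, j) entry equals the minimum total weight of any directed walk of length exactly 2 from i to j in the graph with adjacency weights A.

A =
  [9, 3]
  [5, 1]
A^⊗2 =
  [8, 4]
  [6, 2]

Each entry (A^⊗2)_ij equals the minimum over all length-2 walks i = v_0 → v_1 → … → v_2 = j of Σ_t A[v_t][v_{t+1}]. For example, for (i, j) = (0, 1) we minimise over 2 possible intermediate vertex sequences; the minimum is 4, attained along the walk 0 → 1 → 1.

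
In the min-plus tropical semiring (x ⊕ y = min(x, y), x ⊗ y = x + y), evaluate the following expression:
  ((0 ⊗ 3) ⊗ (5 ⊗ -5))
((0 ⊗ 3) ⊗ (5 ⊗ -5)) = 3

Expand innermost to outermost. Recall ⊕ takes the minimum of its arguments and ⊗ takes their sum. Working out the expression ((0 ⊗ 3) ⊗ (5 ⊗ -5)) gives 3.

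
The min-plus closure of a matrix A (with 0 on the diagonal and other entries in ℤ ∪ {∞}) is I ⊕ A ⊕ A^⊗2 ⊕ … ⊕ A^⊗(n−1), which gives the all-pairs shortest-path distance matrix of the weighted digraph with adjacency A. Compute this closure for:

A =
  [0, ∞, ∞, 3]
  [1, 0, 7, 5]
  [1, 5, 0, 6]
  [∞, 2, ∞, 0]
Closure =
  [0, 5, 12, 3]
  [1, 0, 7, 4]
  [1, 5, 0, 4]
  [3, 2, 9, 0]

This is the Floyd-Warshall all-pairs shortest-path computation. For each intermediate vertex k = 0, 1, …, 3, update dist[i][j] ← min(dist[i][j], dist[i][k] + dist[k][j]). The final matrix gives, for each (i, j), the minimum total weight of any directed path from i to j (possibly empty when i = j).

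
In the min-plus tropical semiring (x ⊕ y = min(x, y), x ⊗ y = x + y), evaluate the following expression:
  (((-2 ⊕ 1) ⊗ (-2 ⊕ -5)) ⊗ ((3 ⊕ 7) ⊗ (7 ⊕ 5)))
(((-2 ⊕ 1) ⊗ (-2 ⊕ -5)) ⊗ ((3 ⊕ 7) ⊗ (7 ⊕ 5))) = 1

Expand innermost to outermost. Recall ⊕ takes the minimum of its arguments and ⊗ takes their sum. Working out the expression (((-2 ⊕ 1) ⊗ (-2 ⊕ -5)) ⊗ ((3 ⊕ 7) ⊗ (7 ⊕ 5))) gives 1.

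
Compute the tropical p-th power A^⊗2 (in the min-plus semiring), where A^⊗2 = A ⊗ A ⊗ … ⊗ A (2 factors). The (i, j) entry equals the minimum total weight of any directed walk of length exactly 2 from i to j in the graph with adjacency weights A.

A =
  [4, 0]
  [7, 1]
A^⊗2 =
  [7, 1]
  [8, 2]

Each entry (A^⊗2)_ij equals the minimum over all length-2 walks i = v_0 → v_1 → … → v_2 = j of Σ_t A[v_t][v_{t+1}]. For example, for (i, j) = (0, 1) we minimise over 2 possible intermediate vertex sequences; the minimum is 1, attained along the walk 0 → 1 → 1.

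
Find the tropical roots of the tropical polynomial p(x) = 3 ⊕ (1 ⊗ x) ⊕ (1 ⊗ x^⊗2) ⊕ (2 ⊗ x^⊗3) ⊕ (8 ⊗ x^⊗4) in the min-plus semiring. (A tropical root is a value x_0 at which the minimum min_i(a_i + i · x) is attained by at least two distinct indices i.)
Roots: {-6, -1, 0, 2}

Each tropical root is a break point of the lower envelope of the lines y = a_i + i · x (there are 5 lines, with slopes 0, 1, ..., 4). Only the lines that attain the minimum somewhere contribute to roots; other lines are dominated. Here the surviving (envelope) indices are i = 4, i = 3, i = 2, i = 1, i = 0.
Intersections between consecutive envelope lines give the roots: for adjacent envelope indices i < j the intersection is x = (a_i − a_j) / (j − i). Reading off the sorted break points: {-6, -1, 0, 2}.
Verification: at each break x_0, at least two indices attain the minimum of min_i(a_i + i · x_0).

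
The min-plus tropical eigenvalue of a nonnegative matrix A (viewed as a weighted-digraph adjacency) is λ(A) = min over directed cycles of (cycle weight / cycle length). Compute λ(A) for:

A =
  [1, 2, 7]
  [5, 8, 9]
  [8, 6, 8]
λ(A) = 1

Enumerate directed cycles and compute their means (weight / length). Sample:
  cycle 0 → 0: weight = 1, length = 1, mean = 1/1 ≈ 1.000
  cycle 1 → 1: weight = 8, length = 1, mean = 8/1 ≈ 8.000
  cycle 2 → 2: weight = 8, length = 1, mean = 8/1 ≈ 8.000
  cycle 0 → 1 → 0: weight = 7, length = 2, mean = 7/2 ≈ 3.500
  cycle 0 → 2 → 0: weight = 15, length = 2, mean = 15/2 ≈ 7.500
  cycle 1 → 0 → 1: weight = 7, length = 2, mean = 7/2 ≈ 3.500
Minimum mean = 1.000, attained e.g. along the cycle 0 → 0 with weight 1 and length 1. So λ(A) = 1/1 = 1.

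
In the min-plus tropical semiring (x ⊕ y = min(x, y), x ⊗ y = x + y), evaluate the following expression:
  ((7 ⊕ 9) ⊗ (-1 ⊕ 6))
((7 ⊕ 9) ⊗ (-1 ⊕ 6)) = 6

Expand innermost to outermost. Recall ⊕ takes the minimum of its arguments and ⊗ takes their sum. Working out the expression ((7 ⊕ 9) ⊗ (-1 ⊕ 6)) gives 6.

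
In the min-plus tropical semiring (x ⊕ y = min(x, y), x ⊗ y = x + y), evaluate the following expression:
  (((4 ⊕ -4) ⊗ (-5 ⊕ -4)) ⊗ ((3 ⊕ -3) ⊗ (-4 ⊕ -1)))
(((4 ⊕ -4) ⊗ (-5 ⊕ -4)) ⊗ ((3 ⊕ -3) ⊗ (-4 ⊕ -1))) = -16

Expand innermost to outermost. Recall ⊕ takes the minimum of its arguments and ⊗ takes their sum. Working out the expression (((4 ⊕ -4) ⊗ (-5 ⊕ -4)) ⊗ ((3 ⊕ -3) ⊗ (-4 ⊕ -1))) gives -16.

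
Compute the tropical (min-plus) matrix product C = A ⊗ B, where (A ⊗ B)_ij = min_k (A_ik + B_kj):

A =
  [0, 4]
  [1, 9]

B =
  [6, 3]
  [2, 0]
A ⊗ B =
  [6, 3]
  [7, 4]

Apply the min-plus product entry-by-entry:
  C[0][0] = min over k of (A[0][0] + B[0][0] = 0 + 6 = 6, A[0][1] + B[1][0] = 4 + 2 = 6) = 6 (attained at k = 0)
  C[0][1] = min over k of (A[0][0] + B[0][1] = 0 + 3 = 3, A[0][1] + B[1][1] = 4 + 0 = 4) = 3 (attained at k = 0)
  C[1][0] = min over k of (A[1][0] + B[0][0] = 1 + 6 = 7, A[1][1] + B[1][0] = 9 + 2 = 11) = 7 (attained at k = 0)
  C[1][1] = min over k of (A[1][0] + B[0][1] = 1 + 3 = 4, A[1][1] + B[1][1] = 9 + 0 = 9) = 4 (attained at k = 0)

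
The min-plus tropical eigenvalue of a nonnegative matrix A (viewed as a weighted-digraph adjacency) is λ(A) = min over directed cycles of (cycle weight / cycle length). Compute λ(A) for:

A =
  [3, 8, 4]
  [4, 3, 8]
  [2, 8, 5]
λ(A) = 3

Enumerate directed cycles and compute their means (weight / length). Sample:
  cycle 0 → 0: weight = 3, length = 1, mean = 3/1 ≈ 3.000
  cycle 1 → 1: weight = 3, length = 1, mean = 3/1 ≈ 3.000
  cycle 2 → 2: weight = 5, length = 1, mean = 5/1 ≈ 5.000
  cycle 0 → 1 → 0: weight = 12, length = 2, mean = 12/2 ≈ 6.000
  cycle 0 → 2 → 0: weight = 6, length = 2, mean = 6/2 ≈ 3.000
  cycle 1 → 0 → 1: weight = 12, length = 2, mean = 12/2 ≈ 6.000
Minimum mean = 3.000, attained e.g. along the cycle 0 → 0 with weight 3 and length 1. So λ(A) = 3/1 = 3.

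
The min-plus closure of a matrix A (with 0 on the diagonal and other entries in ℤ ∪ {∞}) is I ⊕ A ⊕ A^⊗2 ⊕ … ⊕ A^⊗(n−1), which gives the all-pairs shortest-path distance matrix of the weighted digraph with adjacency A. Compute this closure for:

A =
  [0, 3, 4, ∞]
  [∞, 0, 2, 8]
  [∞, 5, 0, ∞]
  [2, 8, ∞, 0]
Closure =
  [0, 3, 4, 11]
  [10, 0, 2, 8]
  [15, 5, 0, 13]
  [2, 5, 6, 0]

This is the Floyd-Warshall all-pairs shortest-path computation. For each intermediate vertex k = 0, 1, …, 3, update dist[i][j] ← min(dist[i][j], dist[i][k] + dist[k][j]). The final matrix gives, for each (i, j), the minimum total weight of any directed path from i to j (possibly empty when i = j).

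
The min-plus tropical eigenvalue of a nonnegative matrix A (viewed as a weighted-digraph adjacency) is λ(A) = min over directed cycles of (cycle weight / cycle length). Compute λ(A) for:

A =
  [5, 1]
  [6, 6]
λ(A) = 7/2

Enumerate directed cycles and compute their means (weight / length). Sample:
  cycle 0 → 0: weight = 5, length = 1, mean = 5/1 ≈ 5.000
  cycle 1 → 1: weight = 6, length = 1, mean = 6/1 ≈ 6.000
  cycle 0 → 1 → 0: weight = 7, length = 2, mean = 7/2 ≈ 3.500
  cycle 1 → 0 → 1: weight = 7, length = 2, mean = 7/2 ≈ 3.500
Minimum mean = 3.500, attained e.g. along the cycle 0 → 1 → 0 with weight 7 and length 2. So λ(A) = 7/2 = 7/2.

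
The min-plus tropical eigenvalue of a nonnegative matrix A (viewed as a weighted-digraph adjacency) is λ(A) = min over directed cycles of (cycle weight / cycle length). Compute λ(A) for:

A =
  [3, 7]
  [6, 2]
λ(A) = 2

Enumerate directed cycles and compute their means (weight / length). Sample:
  cycle 0 → 0: weight = 3, length = 1, mean = 3/1 ≈ 3.000
  cycle 1 → 1: weight = 2, length = 1, mean = 2/1 ≈ 2.000
  cycle 0 → 1 → 0: weight = 13, length = 2, mean = 13/2 ≈ 6.500
  cycle 1 → 0 → 1: weight = 13, length = 2, mean = 13/2 ≈ 6.500
Minimum mean = 2.000, attained e.g. along the cycle 1 → 1 with weight 2 and length 1. So λ(A) = 2/1 = 2.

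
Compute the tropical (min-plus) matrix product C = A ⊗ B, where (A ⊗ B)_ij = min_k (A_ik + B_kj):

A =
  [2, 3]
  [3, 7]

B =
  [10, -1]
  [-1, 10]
A ⊗ B =
  [2, 1]
  [6, 2]

Apply the min-plus product entry-by-entry:
  C[0][0] = min over k of (A[0][0] + B[0][0] = 2 + 10 = 12, A[0][1] + B[1][0] = 3 + -1 = 2) = 2 (attained at k = 1)
  C[0][1] = min over k of (A[0][0] + B[0][1] = 2 + -1 = 1, A[0][1] + B[1][1] = 3 + 10 = 13) = 1 (attained at k = 0)
  C[1][0] = min over k of (A[1][0] + B[0][0] = 3 + 10 = 13, A[1][1] + B[1][0] = 7 + -1 = 6) = 6 (attained at k = 1)
  C[1][1] = min over k of (A[1][0] + B[0][1] = 3 + -1 = 2, A[1][1] + B[1][1] = 7 + 10 = 17) = 2 (attained at k = 0)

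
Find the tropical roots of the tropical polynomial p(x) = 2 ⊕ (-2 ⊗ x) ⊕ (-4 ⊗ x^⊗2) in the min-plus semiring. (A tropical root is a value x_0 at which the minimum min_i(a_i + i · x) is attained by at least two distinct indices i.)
Roots: {2, 4}

Each tropical root is a break point of the lower envelope of the lines y = a_i + i · x (there are 3 lines, with slopes 0, 1, ..., 2). Only the lines that attain the minimum somewhere contribute to roots; other lines are dominated. Here the surviving (envelope) indices are i = 2, i = 1, i = 0.
Intersections between consecutive envelope lines give the roots: for adjacent envelope indices i < j the intersection is x = (a_i − a_j) / (j − i). Reading off the sorted break points: {2, 4}.
Verification: at each break x_0, at least two indices attain the minimum of min_i(a_i + i · x_0).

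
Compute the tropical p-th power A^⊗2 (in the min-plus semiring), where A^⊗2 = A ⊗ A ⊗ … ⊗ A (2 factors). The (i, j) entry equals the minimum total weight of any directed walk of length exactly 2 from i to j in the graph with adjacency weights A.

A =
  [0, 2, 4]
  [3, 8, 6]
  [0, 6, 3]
A^⊗2 =
  [0, 2, 4]
  [3, 5, 7]
  [0, 2, 4]

Each entry (A^⊗2)_ij equals the minimum over all length-2 walks i = v_0 → v_1 → … → v_2 = j of Σ_t A[v_t][v_{t+1}]. For example, for (i, j) = (0, 2) we minimise over 3 possible intermediate vertex sequences; the minimum is 4, attained along the walk 0 → 0 → 2.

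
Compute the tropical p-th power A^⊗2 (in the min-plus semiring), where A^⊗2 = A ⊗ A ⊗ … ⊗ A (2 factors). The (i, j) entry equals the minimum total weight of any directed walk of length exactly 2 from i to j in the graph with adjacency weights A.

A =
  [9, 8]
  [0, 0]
A^⊗2 =
  [8, 8]
  [0, 0]

Each entry (A^⊗2)_ij equals the minimum over all length-2 walks i = v_0 → v_1 → … → v_2 = j of Σ_t A[v_t][v_{t+1}]. For example, for (i, j) = (0, 1) we minimise over 2 possible intermediate vertex sequences; the minimum is 8, attained along the walk 0 → 1 → 1.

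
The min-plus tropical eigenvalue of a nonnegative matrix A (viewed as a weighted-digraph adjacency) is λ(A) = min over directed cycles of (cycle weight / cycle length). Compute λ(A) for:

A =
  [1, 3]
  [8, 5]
λ(A) = 1

Enumerate directed cycles and compute their means (weight / length). Sample:
  cycle 0 → 0: weight = 1, length = 1, mean = 1/1 ≈ 1.000
  cycle 1 → 1: weight = 5, length = 1, mean = 5/1 ≈ 5.000
  cycle 0 → 1 → 0: weight = 11, length = 2, mean = 11/2 ≈ 5.500
  cycle 1 → 0 → 1: weight = 11, length = 2, mean = 11/2 ≈ 5.500
Minimum mean = 1.000, attained e.g. along the cycle 0 → 0 with weight 1 and length 1. So λ(A) = 1/1 = 1.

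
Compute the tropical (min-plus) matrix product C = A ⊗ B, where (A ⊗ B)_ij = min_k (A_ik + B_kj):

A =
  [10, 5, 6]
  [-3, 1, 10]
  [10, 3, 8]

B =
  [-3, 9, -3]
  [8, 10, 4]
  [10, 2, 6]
A ⊗ B =
  [7, 8, 7]
  [-6, 6, -6]
  [7, 10, 7]

Apply the min-plus product entry-by-entry:
  C[0][0] = min over k of (A[0][0] + B[0][0] = 10 + -3 = 7, A[0][1] + B[1][0] = 5 + 8 = 13, A[0][2] + B[2][0] = 6 + 10 = 16) = 7 (attained at k = 0)
  C[0][1] = min over k of (A[0][0] + B[0][1] = 10 + 9 = 19, A[0][1] + B[1][1] = 5 + 10 = 15, A[0][2] + B[2][1] = 6 + 2 = 8) = 8 (attained at k = 2)
  C[0][2] = min over k of (A[0][0] + B[0][2] = 10 + -3 = 7, A[0][1] + B[1][2] = 5 + 4 = 9, A[0][2] + B[2][2] = 6 + 6 = 12) = 7 (attained at k = 0)
  C[1][0] = min over k of (A[1][0] + B[0][0] = -3 + -3 = -6, A[1][1] + B[1][0] = 1 + 8 = 9, A[1][2] + B[2][0] = 10 + 10 = 20) = -6 (attained at k = 0)
  C[1][1] = min over k of (A[1][0] + B[0][1] = -3 + 9 = 6, A[1][1] + B[1][1] = 1 + 10 = 11, A[1][2] + B[2][1] = 10 + 2 = 12) = 6 (attained at k = 0)
  C[1][2] = min over k of (A[1][0] + B[0][2] = -3 + -3 = -6, A[1][1] + B[1][2] = 1 + 4 = 5, A[1][2] + B[2][2] = 10 + 6 = 16) = -6 (attained at k = 0)
  C[2][0] = min over k of (A[2][0] + B[0][0] = 10 + -3 = 7, A[2][1] + B[1][0] = 3 + 8 = 11, A[2][2] + B[2][0] = 8 + 10 = 18) = 7 (attained at k = 0)
  C[2][1] = min over k of (A[2][0] + B[0][1] = 10 + 9 = 19, A[2][1] + B[1][1] = 3 + 10 = 13, A[2][2] + B[2][1] = 8 + 2 = 10) = 10 (attained at k = 2)
  C[2][2] = min over k of (A[2][0] + B[0][2] = 10 + -3 = 7, A[2][1] + B[1][2] = 3 + 4 = 7, A[2][2] + B[2][2] = 8 + 6 = 14) = 7 (attained at k = 0)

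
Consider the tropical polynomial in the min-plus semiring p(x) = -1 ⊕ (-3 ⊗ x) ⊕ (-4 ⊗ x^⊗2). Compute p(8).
p(8) = -1

A tropical monomial a ⊗ x^⊗i evaluates to a + i · x. Evaluating each term at x = 8:
  Term 0 contributes -1 + 0 · 8 = -1
  Term 1 contributes -3 + 1 · 8 = 5
  Term 2 contributes -4 + 2 · 8 = 12
p(8) = ⊕ of these = min[-1, 5, 12] = -1.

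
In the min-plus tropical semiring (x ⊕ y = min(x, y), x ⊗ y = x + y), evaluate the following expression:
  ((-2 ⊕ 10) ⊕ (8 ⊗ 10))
((-2 ⊕ 10) ⊕ (8 ⊗ 10)) = -2

Expand innermost to outermost. Recall ⊕ takes the minimum of its arguments and ⊗ takes their sum. Working out the expression ((-2 ⊕ 10) ⊕ (8 ⊗ 10)) gives -2.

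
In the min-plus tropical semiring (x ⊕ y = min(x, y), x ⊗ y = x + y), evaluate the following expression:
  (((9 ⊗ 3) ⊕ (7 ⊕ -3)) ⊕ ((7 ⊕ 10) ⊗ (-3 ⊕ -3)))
(((9 ⊗ 3) ⊕ (7 ⊕ -3)) ⊕ ((7 ⊕ 10) ⊗ (-3 ⊕ -3))) = -3

Expand innermost to outermost. Recall ⊕ takes the minimum of its arguments and ⊗ takes their sum. Working out the expression (((9 ⊗ 3) ⊕ (7 ⊕ -3)) ⊕ ((7 ⊕ 10) ⊗ (-3 ⊕ -3))) gives -3.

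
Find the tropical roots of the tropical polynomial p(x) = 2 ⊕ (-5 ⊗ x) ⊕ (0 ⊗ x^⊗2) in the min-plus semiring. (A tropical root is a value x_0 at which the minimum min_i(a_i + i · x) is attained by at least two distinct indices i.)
Roots: {-5, 7}

Each tropical root is a break point of the lower envelope of the lines y = a_i + i · x (there are 3 lines, with slopes 0, 1, ..., 2). Only the lines that attain the minimum somewhere contribute to roots; other lines are dominated. Here the surviving (envelope) indices are i = 2, i = 1, i = 0.
Intersections between consecutive envelope lines give the roots: for adjacent envelope indices i < j the intersection is x = (a_i − a_j) / (j − i). Reading off the sorted break points: {-5, 7}.
Verification: at each break x_0, at least two indices attain the minimum of min_i(a_i + i · x_0).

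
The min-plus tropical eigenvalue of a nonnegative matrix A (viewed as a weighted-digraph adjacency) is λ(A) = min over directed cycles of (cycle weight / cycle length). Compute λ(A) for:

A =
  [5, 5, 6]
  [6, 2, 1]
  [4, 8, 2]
λ(A) = 2

Enumerate directed cycles and compute their means (weight / length). Sample:
  cycle 0 → 0: weight = 5, length = 1, mean = 5/1 ≈ 5.000
  cycle 1 → 1: weight = 2, length = 1, mean = 2/1 ≈ 2.000
  cycle 2 → 2: weight = 2, length = 1, mean = 2/1 ≈ 2.000
  cycle 0 → 1 → 0: weight = 11, length = 2, mean = 11/2 ≈ 5.500
  cycle 0 → 2 → 0: weight = 10, length = 2, mean = 10/2 ≈ 5.000
  cycle 1 → 0 → 1: weight = 11, length = 2, mean = 11/2 ≈ 5.500
Minimum mean = 2.000, attained e.g. along the cycle 1 → 1 with weight 2 and length 1. So λ(A) = 2/1 = 2.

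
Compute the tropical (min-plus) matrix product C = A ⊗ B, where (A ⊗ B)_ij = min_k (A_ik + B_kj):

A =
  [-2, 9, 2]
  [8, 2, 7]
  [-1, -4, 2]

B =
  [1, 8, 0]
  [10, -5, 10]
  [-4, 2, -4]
A ⊗ B =
  [-2, 4, -2]
  [3, -3, 3]
  [-2, -9, -2]

Apply the min-plus product entry-by-entry:
  C[0][0] = min over k of (A[0][0] + B[0][0] = -2 + 1 = -1, A[0][1] + B[1][0] = 9 + 10 = 19, A[0][2] + B[2][0] = 2 + -4 = -2) = -2 (attained at k = 2)
  C[0][1] = min over k of (A[0][0] + B[0][1] = -2 + 8 = 6, A[0][1] + B[1][1] = 9 + -5 = 4, A[0][2] + B[2][1] = 2 + 2 = 4) = 4 (attained at k = 1)
  C[0][2] = min over k of (A[0][0] + B[0][2] = -2 + 0 = -2, A[0][1] + B[1][2] = 9 + 10 = 19, A[0][2] + B[2][2] = 2 + -4 = -2) = -2 (attained at k = 0)
  C[1][0] = min over k of (A[1][0] + B[0][0] = 8 + 1 = 9, A[1][1] + B[1][0] = 2 + 10 = 12, A[1][2] + B[2][0] = 7 + -4 = 3) = 3 (attained at k = 2)
  C[1][1] = min over k of (A[1][0] + B[0][1] = 8 + 8 = 16, A[1][1] + B[1][1] = 2 + -5 = -3, A[1][2] + B[2][1] = 7 + 2 = 9) = -3 (attained at k = 1)
  C[1][2] = min over k of (A[1][0] + B[0][2] = 8 + 0 = 8, A[1][1] + B[1][2] = 2 + 10 = 12, A[1][2] + B[2][2] = 7 + -4 = 3) = 3 (attained at k = 2)
  C[2][0] = min over k of (A[2][0] + B[0][0] = -1 + 1 = 0, A[2][1] + B[1][0] = -4 + 10 = 6, A[2][2] + B[2][0] = 2 + -4 = -2) = -2 (attained at k = 2)
  C[2][1] = min over k of (A[2][0] + B[0][1] = -1 + 8 = 7, A[2][1] + B[1][1] = -4 + -5 = -9, A[2][2] + B[2][1] = 2 + 2 = 4) = -9 (attained at k = 1)
  C[2][2] = min over k of (A[2][0] + B[0][2] = -1 + 0 = -1, A[2][1] + B[1][2] = -4 + 10 = 6, A[2][2] + B[2][2] = 2 + -4 = -2) = -2 (attained at k = 2)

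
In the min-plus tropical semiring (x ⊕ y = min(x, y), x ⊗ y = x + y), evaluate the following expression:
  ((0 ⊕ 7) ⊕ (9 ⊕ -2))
((0 ⊕ 7) ⊕ (9 ⊕ -2)) = -2

Expand innermost to outermost. Recall ⊕ takes the minimum of its arguments and ⊗ takes their sum. Working out the expression ((0 ⊕ 7) ⊕ (9 ⊕ -2)) gives -2.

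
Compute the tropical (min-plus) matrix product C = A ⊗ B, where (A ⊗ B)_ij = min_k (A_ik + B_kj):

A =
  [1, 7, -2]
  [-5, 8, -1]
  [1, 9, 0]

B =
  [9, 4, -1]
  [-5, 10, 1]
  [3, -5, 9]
A ⊗ B =
  [1, -7, 0]
  [2, -6, -6]
  [3, -5, 0]

Apply the min-plus product entry-by-entry:
  C[0][0] = min over k of (A[0][0] + B[0][0] = 1 + 9 = 10, A[0][1] + B[1][0] = 7 + -5 = 2, A[0][2] + B[2][0] = -2 + 3 = 1) = 1 (attained at k = 2)
  C[0][1] = min over k of (A[0][0] + B[0][1] = 1 + 4 = 5, A[0][1] + B[1][1] = 7 + 10 = 17, A[0][2] + B[2][1] = -2 + -5 = -7) = -7 (attained at k = 2)
  C[0][2] = min over k of (A[0][0] + B[0][2] = 1 + -1 = 0, A[0][1] + B[1][2] = 7 + 1 = 8, A[0][2] + B[2][2] = -2 + 9 = 7) = 0 (attained at k = 0)
  C[1][0] = min over k of (A[1][0] + B[0][0] = -5 + 9 = 4, A[1][1] + B[1][0] = 8 + -5 = 3, A[1][2] + B[2][0] = -1 + 3 = 2) = 2 (attained at k = 2)
  C[1][1] = min over k of (A[1][0] + B[0][1] = -5 + 4 = -1, A[1][1] + B[1][1] = 8 + 10 = 18, A[1][2] + B[2][1] = -1 + -5 = -6) = -6 (attained at k = 2)
  C[1][2] = min over k of (A[1][0] + B[0][2] = -5 + -1 = -6, A[1][1] + B[1][2] = 8 + 1 = 9, A[1][2] + B[2][2] = -1 + 9 = 8) = -6 (attained at k = 0)
  C[2][0] = min over k of (A[2][0] + B[0][0] = 1 + 9 = 10, A[2][1] + B[1][0] = 9 + -5 = 4, A[2][2] + B[2][0] = 0 + 3 = 3) = 3 (attained at k = 2)
  C[2][1] = min over k of (A[2][0] + B[0][1] = 1 + 4 = 5, A[2][1] + B[1][1] = 9 + 10 = 19, A[2][2] + B[2][1] = 0 + -5 = -5) = -5 (attained at k = 2)
  C[2][2] = min over k of (A[2][0] + B[0][2] = 1 + -1 = 0, A[2][1] + B[1][2] = 9 + 1 = 10, A[2][2] + B[2][2] = 0 + 9 = 9) = 0 (attained at k = 0)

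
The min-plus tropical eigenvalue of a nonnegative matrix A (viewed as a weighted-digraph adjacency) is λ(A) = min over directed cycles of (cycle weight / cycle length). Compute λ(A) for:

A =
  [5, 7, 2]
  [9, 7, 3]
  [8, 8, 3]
λ(A) = 3

Enumerate directed cycles and compute their means (weight / length). Sample:
  cycle 0 → 0: weight = 5, length = 1, mean = 5/1 ≈ 5.000
  cycle 1 → 1: weight = 7, length = 1, mean = 7/1 ≈ 7.000
  cycle 2 → 2: weight = 3, length = 1, mean = 3/1 ≈ 3.000
  cycle 0 → 1 → 0: weight = 16, length = 2, mean = 16/2 ≈ 8.000
  cycle 0 → 2 → 0: weight = 10, length = 2, mean = 10/2 ≈ 5.000
  cycle 1 → 0 → 1: weight = 16, length = 2, mean = 16/2 ≈ 8.000
Minimum mean = 3.000, attained e.g. along the cycle 2 → 2 with weight 3 and length 1. So λ(A) = 3/1 = 3.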